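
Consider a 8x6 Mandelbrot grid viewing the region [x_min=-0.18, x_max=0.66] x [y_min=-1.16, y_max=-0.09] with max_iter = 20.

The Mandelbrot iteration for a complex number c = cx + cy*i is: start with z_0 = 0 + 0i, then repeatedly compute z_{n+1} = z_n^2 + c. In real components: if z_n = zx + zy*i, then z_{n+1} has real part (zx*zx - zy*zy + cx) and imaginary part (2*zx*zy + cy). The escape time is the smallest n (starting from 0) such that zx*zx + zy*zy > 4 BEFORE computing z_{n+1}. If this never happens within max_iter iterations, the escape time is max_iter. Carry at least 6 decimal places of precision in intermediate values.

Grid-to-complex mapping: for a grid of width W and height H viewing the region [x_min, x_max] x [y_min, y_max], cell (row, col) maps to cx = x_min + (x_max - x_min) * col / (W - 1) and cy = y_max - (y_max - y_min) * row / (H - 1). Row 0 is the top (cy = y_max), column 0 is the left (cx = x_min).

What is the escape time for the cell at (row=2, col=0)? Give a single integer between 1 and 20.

Answer: 20

Derivation:
z_0 = 0 + 0i, c = -0.1800 + -0.5180i
Iter 1: z = -0.1800 + -0.5180i, |z|^2 = 0.3007
Iter 2: z = -0.4159 + -0.3315i, |z|^2 = 0.2829
Iter 3: z = -0.1169 + -0.2422i, |z|^2 = 0.0723
Iter 4: z = -0.2250 + -0.4614i, |z|^2 = 0.2635
Iter 5: z = -0.3422 + -0.3104i, |z|^2 = 0.2135
Iter 6: z = -0.1592 + -0.3056i, |z|^2 = 0.1187
Iter 7: z = -0.2480 + -0.4207i, |z|^2 = 0.2385
Iter 8: z = -0.2955 + -0.3093i, |z|^2 = 0.1830
Iter 9: z = -0.1884 + -0.3352i, |z|^2 = 0.1478
Iter 10: z = -0.2569 + -0.3917i, |z|^2 = 0.2194
Iter 11: z = -0.2675 + -0.3168i, |z|^2 = 0.1719
Iter 12: z = -0.2088 + -0.3486i, |z|^2 = 0.1651
Iter 13: z = -0.2579 + -0.3724i, |z|^2 = 0.2052
Iter 14: z = -0.2522 + -0.3259i, |z|^2 = 0.1698
Iter 15: z = -0.2226 + -0.3536i, |z|^2 = 0.1746
Iter 16: z = -0.2555 + -0.3606i, |z|^2 = 0.1953
Iter 17: z = -0.2447 + -0.3338i, |z|^2 = 0.1713
Iter 18: z = -0.2315 + -0.3546i, |z|^2 = 0.1794
Iter 19: z = -0.2522 + -0.3538i, |z|^2 = 0.1888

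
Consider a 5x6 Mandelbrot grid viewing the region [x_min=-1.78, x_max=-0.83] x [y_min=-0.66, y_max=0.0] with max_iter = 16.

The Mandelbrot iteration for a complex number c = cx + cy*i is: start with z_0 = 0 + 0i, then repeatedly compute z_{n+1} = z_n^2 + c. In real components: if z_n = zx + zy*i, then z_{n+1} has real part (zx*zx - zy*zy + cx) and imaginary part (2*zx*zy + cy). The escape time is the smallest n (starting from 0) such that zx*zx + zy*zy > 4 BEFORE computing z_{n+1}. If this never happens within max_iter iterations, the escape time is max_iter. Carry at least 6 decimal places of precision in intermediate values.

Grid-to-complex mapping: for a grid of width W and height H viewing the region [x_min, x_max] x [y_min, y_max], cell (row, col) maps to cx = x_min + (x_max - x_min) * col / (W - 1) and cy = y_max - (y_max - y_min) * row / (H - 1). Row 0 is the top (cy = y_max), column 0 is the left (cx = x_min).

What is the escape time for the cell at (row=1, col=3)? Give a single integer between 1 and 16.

Answer: 16

Derivation:
z_0 = 0 + 0i, c = -1.0675 + -0.1320i
Iter 1: z = -1.0675 + -0.1320i, |z|^2 = 1.1570
Iter 2: z = 0.0546 + 0.1498i, |z|^2 = 0.0254
Iter 3: z = -1.0870 + -0.1156i, |z|^2 = 1.1949
Iter 4: z = 0.1006 + 0.1194i, |z|^2 = 0.0244
Iter 5: z = -1.0716 + -0.1080i, |z|^2 = 1.1600
Iter 6: z = 0.0692 + 0.0994i, |z|^2 = 0.0147
Iter 7: z = -1.0726 + -0.1182i, |z|^2 = 1.1644
Iter 8: z = 0.0690 + 0.1216i, |z|^2 = 0.0196
Iter 9: z = -1.0775 + -0.1152i, |z|^2 = 1.1744
Iter 10: z = 0.0803 + 0.1163i, |z|^2 = 0.0200
Iter 11: z = -1.0746 + -0.1133i, |z|^2 = 1.1676
Iter 12: z = 0.0744 + 0.1115i, |z|^2 = 0.0180
Iter 13: z = -1.0744 + -0.1154i, |z|^2 = 1.1677
Iter 14: z = 0.0735 + 0.1160i, |z|^2 = 0.0189
Iter 15: z = -1.0755 + -0.1149i, |z|^2 = 1.1700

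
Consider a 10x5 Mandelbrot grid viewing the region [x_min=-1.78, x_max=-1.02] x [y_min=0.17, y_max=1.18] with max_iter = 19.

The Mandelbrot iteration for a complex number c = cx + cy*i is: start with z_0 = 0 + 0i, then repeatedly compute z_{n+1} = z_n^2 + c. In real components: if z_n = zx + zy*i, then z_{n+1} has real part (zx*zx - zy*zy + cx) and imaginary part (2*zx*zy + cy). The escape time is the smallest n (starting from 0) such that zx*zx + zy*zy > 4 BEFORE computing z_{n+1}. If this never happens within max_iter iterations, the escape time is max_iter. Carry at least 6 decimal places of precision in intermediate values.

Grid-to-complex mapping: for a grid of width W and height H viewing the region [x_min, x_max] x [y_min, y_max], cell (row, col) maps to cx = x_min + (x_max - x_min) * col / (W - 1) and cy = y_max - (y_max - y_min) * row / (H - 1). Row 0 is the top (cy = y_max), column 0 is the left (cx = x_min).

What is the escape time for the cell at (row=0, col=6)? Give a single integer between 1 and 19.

Answer: 2

Derivation:
z_0 = 0 + 0i, c = -1.2733 + 1.1800i
Iter 1: z = -1.2733 + 1.1800i, |z|^2 = 3.0138
Iter 2: z = -1.0444 + -1.8251i, |z|^2 = 4.4215
Escaped at iteration 2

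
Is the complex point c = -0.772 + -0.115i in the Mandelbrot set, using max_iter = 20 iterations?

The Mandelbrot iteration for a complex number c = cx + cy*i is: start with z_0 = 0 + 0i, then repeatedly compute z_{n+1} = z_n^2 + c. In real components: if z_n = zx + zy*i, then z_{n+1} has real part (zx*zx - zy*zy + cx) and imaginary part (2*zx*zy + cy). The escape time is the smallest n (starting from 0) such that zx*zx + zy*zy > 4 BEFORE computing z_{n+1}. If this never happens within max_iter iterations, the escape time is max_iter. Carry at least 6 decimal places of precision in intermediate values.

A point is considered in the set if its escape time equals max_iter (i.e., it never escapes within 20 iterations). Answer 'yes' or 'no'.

Answer: yes

Derivation:
z_0 = 0 + 0i, c = -0.7720 + -0.1150i
Iter 1: z = -0.7720 + -0.1150i, |z|^2 = 0.6092
Iter 2: z = -0.1892 + 0.0626i, |z|^2 = 0.0397
Iter 3: z = -0.7401 + -0.1387i, |z|^2 = 0.5670
Iter 4: z = -0.2435 + 0.0903i, |z|^2 = 0.0674
Iter 5: z = -0.7209 + -0.1590i, |z|^2 = 0.5449
Iter 6: z = -0.2776 + 0.1142i, |z|^2 = 0.0901
Iter 7: z = -0.7080 + -0.1784i, |z|^2 = 0.5330
Iter 8: z = -0.3026 + 0.1376i, |z|^2 = 0.1105
Iter 9: z = -0.6994 + -0.1983i, |z|^2 = 0.5284
Iter 10: z = -0.3222 + 0.1623i, |z|^2 = 0.1302
Iter 11: z = -0.6945 + -0.2196i, |z|^2 = 0.5306
Iter 12: z = -0.3379 + 0.1901i, |z|^2 = 0.1503
Iter 13: z = -0.6940 + -0.2434i, |z|^2 = 0.5409
Iter 14: z = -0.3497 + 0.2229i, |z|^2 = 0.1719
Iter 15: z = -0.6994 + -0.2708i, |z|^2 = 0.5625
Iter 16: z = -0.3562 + 0.2639i, |z|^2 = 0.1965
Iter 17: z = -0.7148 + -0.3030i, |z|^2 = 0.6027
Iter 18: z = -0.3529 + 0.3181i, |z|^2 = 0.2257
Iter 19: z = -0.7486 + -0.3395i, |z|^2 = 0.6757
Did not escape in 20 iterations → in set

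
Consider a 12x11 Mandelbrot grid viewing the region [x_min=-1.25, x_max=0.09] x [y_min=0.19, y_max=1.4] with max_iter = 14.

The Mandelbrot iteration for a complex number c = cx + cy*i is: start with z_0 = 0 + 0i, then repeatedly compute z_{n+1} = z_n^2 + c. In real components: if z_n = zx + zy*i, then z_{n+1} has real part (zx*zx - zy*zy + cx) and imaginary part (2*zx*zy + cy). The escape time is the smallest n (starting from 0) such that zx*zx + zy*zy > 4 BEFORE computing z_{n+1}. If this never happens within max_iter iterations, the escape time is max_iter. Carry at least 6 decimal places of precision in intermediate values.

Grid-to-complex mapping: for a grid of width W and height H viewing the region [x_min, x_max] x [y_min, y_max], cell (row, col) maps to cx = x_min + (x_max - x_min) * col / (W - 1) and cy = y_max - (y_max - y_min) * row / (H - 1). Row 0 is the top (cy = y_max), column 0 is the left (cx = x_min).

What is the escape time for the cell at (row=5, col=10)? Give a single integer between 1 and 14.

Answer: 14

Derivation:
z_0 = 0 + 0i, c = -0.0318 + 0.7950i
Iter 1: z = -0.0318 + 0.7950i, |z|^2 = 0.6330
Iter 2: z = -0.6628 + 0.7444i, |z|^2 = 0.9935
Iter 3: z = -0.1466 + -0.1918i, |z|^2 = 0.0583
Iter 4: z = -0.0471 + 0.8513i, |z|^2 = 0.7269
Iter 5: z = -0.7542 + 0.7148i, |z|^2 = 1.0798
Iter 6: z = 0.0261 + -0.2832i, |z|^2 = 0.0809
Iter 7: z = -0.1113 + 0.7802i, |z|^2 = 0.6211
Iter 8: z = -0.6281 + 0.6213i, |z|^2 = 0.7805
Iter 9: z = -0.0232 + 0.0145i, |z|^2 = 0.0008
Iter 10: z = -0.0315 + 0.7943i, |z|^2 = 0.6319
Iter 11: z = -0.6618 + 0.7450i, |z|^2 = 0.9929
Iter 12: z = -0.1489 + -0.1910i, |z|^2 = 0.0586
Iter 13: z = -0.0461 + 0.8519i, |z|^2 = 0.7278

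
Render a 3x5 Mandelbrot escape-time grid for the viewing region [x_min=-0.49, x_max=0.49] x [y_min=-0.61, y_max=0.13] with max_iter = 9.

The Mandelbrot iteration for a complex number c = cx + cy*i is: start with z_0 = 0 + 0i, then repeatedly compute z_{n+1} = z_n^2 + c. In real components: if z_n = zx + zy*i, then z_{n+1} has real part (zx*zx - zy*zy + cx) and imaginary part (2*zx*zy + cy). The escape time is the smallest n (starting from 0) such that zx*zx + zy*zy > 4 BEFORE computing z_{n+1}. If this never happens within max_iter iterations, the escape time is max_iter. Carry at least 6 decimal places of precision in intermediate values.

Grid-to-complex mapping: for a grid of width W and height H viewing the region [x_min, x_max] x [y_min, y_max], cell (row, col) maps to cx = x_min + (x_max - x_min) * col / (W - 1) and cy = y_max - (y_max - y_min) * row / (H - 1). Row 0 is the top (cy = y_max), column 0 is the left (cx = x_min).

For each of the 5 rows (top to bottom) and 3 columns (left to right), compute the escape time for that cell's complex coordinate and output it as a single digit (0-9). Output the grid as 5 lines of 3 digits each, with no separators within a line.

(row=0, col=0): c = -0.4900 + 0.1300i → escape time 9
(row=0, col=1): c = 0.0000 + 0.1300i → escape time 9
(row=0, col=2): c = 0.4900 + 0.1300i → escape time 5
(row=1, col=0): c = -0.4900 + -0.0550i → escape time 9
(row=1, col=1): c = 0.0000 + -0.0550i → escape time 9
(row=1, col=2): c = 0.4900 + -0.0550i → escape time 5
(row=2, col=0): c = -0.4900 + -0.2400i → escape time 9
(row=2, col=1): c = 0.0000 + -0.2400i → escape time 9
(row=2, col=2): c = 0.4900 + -0.2400i → escape time 6
(row=3, col=0): c = -0.4900 + -0.4250i → escape time 9
(row=3, col=1): c = 0.0000 + -0.4250i → escape time 9
(row=3, col=2): c = 0.4900 + -0.4250i → escape time 5
(row=4, col=0): c = -0.4900 + -0.6100i → escape time 9
(row=4, col=1): c = 0.0000 + -0.6100i → escape time 9
(row=4, col=2): c = 0.4900 + -0.6100i → escape time 4

Answer: 995
995
996
995
994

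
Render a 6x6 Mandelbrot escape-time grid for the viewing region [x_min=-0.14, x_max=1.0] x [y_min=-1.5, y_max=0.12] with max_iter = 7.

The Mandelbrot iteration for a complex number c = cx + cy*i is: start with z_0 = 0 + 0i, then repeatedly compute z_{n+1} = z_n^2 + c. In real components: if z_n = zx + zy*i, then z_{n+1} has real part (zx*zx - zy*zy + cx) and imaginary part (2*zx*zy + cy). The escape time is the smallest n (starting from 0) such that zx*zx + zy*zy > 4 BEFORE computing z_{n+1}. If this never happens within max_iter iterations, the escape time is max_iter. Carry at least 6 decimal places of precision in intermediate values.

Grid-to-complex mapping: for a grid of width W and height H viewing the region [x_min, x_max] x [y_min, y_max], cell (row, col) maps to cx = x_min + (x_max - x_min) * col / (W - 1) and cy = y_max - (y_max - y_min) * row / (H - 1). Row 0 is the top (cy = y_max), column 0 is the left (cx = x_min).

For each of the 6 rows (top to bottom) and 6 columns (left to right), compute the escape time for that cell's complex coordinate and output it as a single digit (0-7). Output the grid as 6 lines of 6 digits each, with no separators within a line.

Answer: 777432
777432
777432
754322
432222
222222

Derivation:
(row=0, col=0): c = -0.1400 + 0.1200i → escape time 7
(row=0, col=1): c = 0.0880 + 0.1200i → escape time 7
(row=0, col=2): c = 0.3160 + 0.1200i → escape time 7
(row=0, col=3): c = 0.5440 + 0.1200i → escape time 4
(row=0, col=4): c = 0.7720 + 0.1200i → escape time 3
(row=0, col=5): c = 1.0000 + 0.1200i → escape time 2
(row=1, col=0): c = -0.1400 + -0.2040i → escape time 7
(row=1, col=1): c = 0.0880 + -0.2040i → escape time 7
(row=1, col=2): c = 0.3160 + -0.2040i → escape time 7
(row=1, col=3): c = 0.5440 + -0.2040i → escape time 4
(row=1, col=4): c = 0.7720 + -0.2040i → escape time 3
(row=1, col=5): c = 1.0000 + -0.2040i → escape time 2
(row=2, col=0): c = -0.1400 + -0.5280i → escape time 7
(row=2, col=1): c = 0.0880 + -0.5280i → escape time 7
(row=2, col=2): c = 0.3160 + -0.5280i → escape time 7
(row=2, col=3): c = 0.5440 + -0.5280i → escape time 4
(row=2, col=4): c = 0.7720 + -0.5280i → escape time 3
(row=2, col=5): c = 1.0000 + -0.5280i → escape time 2
(row=3, col=0): c = -0.1400 + -0.8520i → escape time 7
(row=3, col=1): c = 0.0880 + -0.8520i → escape time 5
(row=3, col=2): c = 0.3160 + -0.8520i → escape time 4
(row=3, col=3): c = 0.5440 + -0.8520i → escape time 3
(row=3, col=4): c = 0.7720 + -0.8520i → escape time 2
(row=3, col=5): c = 1.0000 + -0.8520i → escape time 2
(row=4, col=0): c = -0.1400 + -1.1760i → escape time 4
(row=4, col=1): c = 0.0880 + -1.1760i → escape time 3
(row=4, col=2): c = 0.3160 + -1.1760i → escape time 2
(row=4, col=3): c = 0.5440 + -1.1760i → escape time 2
(row=4, col=4): c = 0.7720 + -1.1760i → escape time 2
(row=4, col=5): c = 1.0000 + -1.1760i → escape time 2
(row=5, col=0): c = -0.1400 + -1.5000i → escape time 2
(row=5, col=1): c = 0.0880 + -1.5000i → escape time 2
(row=5, col=2): c = 0.3160 + -1.5000i → escape time 2
(row=5, col=3): c = 0.5440 + -1.5000i → escape time 2
(row=5, col=4): c = 0.7720 + -1.5000i → escape time 2
(row=5, col=5): c = 1.0000 + -1.5000i → escape time 2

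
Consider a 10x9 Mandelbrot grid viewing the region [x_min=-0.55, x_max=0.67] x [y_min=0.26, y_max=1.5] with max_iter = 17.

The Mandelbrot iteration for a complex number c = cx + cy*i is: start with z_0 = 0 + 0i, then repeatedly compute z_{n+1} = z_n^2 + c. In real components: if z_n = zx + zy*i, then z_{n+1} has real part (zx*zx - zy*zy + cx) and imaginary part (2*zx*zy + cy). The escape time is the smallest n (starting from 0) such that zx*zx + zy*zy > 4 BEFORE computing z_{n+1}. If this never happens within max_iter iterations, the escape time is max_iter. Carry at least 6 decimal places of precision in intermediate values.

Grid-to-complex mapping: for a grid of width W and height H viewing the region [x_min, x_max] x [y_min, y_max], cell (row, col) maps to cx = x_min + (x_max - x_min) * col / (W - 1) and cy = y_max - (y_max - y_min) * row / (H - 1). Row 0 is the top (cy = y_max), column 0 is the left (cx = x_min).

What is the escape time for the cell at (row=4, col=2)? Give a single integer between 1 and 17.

z_0 = 0 + 0i, c = -0.2789 + 0.8800i
Iter 1: z = -0.2789 + 0.8800i, |z|^2 = 0.8522
Iter 2: z = -0.9755 + 0.3892i, |z|^2 = 1.1031
Iter 3: z = 0.5213 + 0.1207i, |z|^2 = 0.2863
Iter 4: z = -0.0217 + 1.0059i, |z|^2 = 1.0123
Iter 5: z = -1.2902 + 0.8363i, |z|^2 = 2.3641
Iter 6: z = 0.6864 + -1.2780i, |z|^2 = 2.1045
Iter 7: z = -1.4410 + -0.8745i, |z|^2 = 2.8414
Iter 8: z = 1.0328 + 3.4005i, |z|^2 = 12.6300
Escaped at iteration 8

Answer: 8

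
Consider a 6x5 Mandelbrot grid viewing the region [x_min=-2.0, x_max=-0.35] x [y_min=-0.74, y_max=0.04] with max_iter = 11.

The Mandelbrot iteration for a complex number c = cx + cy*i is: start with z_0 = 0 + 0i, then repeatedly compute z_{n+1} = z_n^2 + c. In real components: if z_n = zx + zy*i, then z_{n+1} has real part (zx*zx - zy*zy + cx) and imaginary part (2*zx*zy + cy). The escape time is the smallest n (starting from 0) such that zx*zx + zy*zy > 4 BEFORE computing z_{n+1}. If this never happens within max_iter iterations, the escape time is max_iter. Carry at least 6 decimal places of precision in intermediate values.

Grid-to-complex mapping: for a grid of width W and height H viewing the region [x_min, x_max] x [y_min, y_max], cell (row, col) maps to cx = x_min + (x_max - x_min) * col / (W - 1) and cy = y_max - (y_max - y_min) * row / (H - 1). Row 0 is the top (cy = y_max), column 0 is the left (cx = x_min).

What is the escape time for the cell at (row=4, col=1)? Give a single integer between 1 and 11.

Answer: 3

Derivation:
z_0 = 0 + 0i, c = -1.6700 + -0.7400i
Iter 1: z = -1.6700 + -0.7400i, |z|^2 = 3.3365
Iter 2: z = 0.5713 + 1.7316i, |z|^2 = 3.3248
Iter 3: z = -4.3421 + 1.2385i, |z|^2 = 20.3874
Escaped at iteration 3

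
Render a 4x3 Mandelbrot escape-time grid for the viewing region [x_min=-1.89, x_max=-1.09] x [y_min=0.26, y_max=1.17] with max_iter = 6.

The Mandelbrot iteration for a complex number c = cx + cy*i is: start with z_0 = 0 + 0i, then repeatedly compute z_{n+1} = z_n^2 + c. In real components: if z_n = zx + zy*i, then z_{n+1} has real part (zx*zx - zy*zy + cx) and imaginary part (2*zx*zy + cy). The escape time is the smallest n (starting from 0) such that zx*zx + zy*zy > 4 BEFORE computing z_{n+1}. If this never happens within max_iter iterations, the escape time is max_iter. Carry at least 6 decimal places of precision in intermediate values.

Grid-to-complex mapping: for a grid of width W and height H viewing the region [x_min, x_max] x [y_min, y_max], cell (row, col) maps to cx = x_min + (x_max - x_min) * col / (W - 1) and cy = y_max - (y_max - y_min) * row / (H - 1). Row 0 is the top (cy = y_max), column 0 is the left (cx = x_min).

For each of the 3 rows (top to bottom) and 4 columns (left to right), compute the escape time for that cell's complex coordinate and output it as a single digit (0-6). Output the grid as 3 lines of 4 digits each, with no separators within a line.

Answer: 1123
1333
3466

Derivation:
(row=0, col=0): c = -1.8900 + 1.1700i → escape time 1
(row=0, col=1): c = -1.6233 + 1.1700i → escape time 1
(row=0, col=2): c = -1.3567 + 1.1700i → escape time 2
(row=0, col=3): c = -1.0900 + 1.1700i → escape time 3
(row=1, col=0): c = -1.8900 + 0.7150i → escape time 1
(row=1, col=1): c = -1.6233 + 0.7150i → escape time 3
(row=1, col=2): c = -1.3567 + 0.7150i → escape time 3
(row=1, col=3): c = -1.0900 + 0.7150i → escape time 3
(row=2, col=0): c = -1.8900 + 0.2600i → escape time 3
(row=2, col=1): c = -1.6233 + 0.2600i → escape time 4
(row=2, col=2): c = -1.3567 + 0.2600i → escape time 6
(row=2, col=3): c = -1.0900 + 0.2600i → escape time 6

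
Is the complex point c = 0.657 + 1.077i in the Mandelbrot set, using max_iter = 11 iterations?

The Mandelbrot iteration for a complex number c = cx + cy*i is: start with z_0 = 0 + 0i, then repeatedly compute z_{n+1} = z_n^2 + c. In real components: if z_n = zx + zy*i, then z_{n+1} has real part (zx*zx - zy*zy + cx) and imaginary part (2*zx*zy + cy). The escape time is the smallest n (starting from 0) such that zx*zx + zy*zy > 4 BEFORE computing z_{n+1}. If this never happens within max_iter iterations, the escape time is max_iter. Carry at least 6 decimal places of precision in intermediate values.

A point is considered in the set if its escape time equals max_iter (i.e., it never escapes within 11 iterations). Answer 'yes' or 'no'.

Answer: no

Derivation:
z_0 = 0 + 0i, c = 0.6570 + 1.0770i
Iter 1: z = 0.6570 + 1.0770i, |z|^2 = 1.5916
Iter 2: z = -0.0713 + 2.4922i, |z|^2 = 6.2160
Escaped at iteration 2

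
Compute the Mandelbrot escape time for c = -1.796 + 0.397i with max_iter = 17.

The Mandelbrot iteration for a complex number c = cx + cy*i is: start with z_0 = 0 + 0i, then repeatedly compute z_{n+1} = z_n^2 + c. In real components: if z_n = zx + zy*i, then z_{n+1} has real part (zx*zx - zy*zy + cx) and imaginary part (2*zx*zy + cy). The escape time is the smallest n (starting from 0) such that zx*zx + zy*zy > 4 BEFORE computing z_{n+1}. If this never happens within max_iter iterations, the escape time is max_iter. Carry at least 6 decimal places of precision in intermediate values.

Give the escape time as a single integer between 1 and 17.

z_0 = 0 + 0i, c = -1.7960 + 0.3970i
Iter 1: z = -1.7960 + 0.3970i, |z|^2 = 3.3832
Iter 2: z = 1.2720 + -1.0290i, |z|^2 = 2.6769
Iter 3: z = -1.2369 + -2.2209i, |z|^2 = 6.4621
Escaped at iteration 3

Answer: 3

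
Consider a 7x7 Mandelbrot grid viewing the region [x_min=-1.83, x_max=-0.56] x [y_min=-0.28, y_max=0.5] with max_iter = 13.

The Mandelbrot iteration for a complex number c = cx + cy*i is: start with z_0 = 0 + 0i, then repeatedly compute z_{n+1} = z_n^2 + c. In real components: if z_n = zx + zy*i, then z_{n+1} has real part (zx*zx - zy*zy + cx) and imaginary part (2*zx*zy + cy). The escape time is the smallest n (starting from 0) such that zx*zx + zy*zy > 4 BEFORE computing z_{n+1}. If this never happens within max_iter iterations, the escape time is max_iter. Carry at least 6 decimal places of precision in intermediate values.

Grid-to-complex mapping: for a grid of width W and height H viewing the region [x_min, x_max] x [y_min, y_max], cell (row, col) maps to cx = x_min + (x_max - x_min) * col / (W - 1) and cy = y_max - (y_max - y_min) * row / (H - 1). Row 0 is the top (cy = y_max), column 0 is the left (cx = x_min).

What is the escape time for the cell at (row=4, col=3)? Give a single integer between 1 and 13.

z_0 = 0 + 0i, c = -1.1950 + -0.0200i
Iter 1: z = -1.1950 + -0.0200i, |z|^2 = 1.4284
Iter 2: z = 0.2326 + 0.0278i, |z|^2 = 0.0549
Iter 3: z = -1.1417 + -0.0071i, |z|^2 = 1.3034
Iter 4: z = 0.1083 + -0.0039i, |z|^2 = 0.0118
Iter 5: z = -1.1833 + -0.0208i, |z|^2 = 1.4006
Iter 6: z = 0.2047 + 0.0293i, |z|^2 = 0.0428
Iter 7: z = -1.1540 + -0.0080i, |z|^2 = 1.3317
Iter 8: z = 0.1365 + -0.0015i, |z|^2 = 0.0186
Iter 9: z = -1.1764 + -0.0204i, |z|^2 = 1.3842
Iter 10: z = 0.1884 + 0.0280i, |z|^2 = 0.0363
Iter 11: z = -1.1603 + -0.0094i, |z|^2 = 1.3464
Iter 12: z = 0.1512 + 0.0019i, |z|^2 = 0.0229

Answer: 13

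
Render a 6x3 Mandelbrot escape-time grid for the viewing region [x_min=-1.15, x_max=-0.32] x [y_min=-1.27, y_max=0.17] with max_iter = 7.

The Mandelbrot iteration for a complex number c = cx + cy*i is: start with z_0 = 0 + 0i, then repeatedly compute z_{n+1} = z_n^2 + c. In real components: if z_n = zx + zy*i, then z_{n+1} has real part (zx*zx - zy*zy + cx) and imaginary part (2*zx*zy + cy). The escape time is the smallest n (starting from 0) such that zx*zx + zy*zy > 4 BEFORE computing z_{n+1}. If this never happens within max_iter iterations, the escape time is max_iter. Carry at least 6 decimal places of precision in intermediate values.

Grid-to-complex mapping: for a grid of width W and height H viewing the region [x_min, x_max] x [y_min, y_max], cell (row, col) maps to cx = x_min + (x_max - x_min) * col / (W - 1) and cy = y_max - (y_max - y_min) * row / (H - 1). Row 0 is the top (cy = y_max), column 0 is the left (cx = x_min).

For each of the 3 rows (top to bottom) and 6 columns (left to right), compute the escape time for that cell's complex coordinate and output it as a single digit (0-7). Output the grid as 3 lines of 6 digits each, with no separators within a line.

Answer: 777777
455777
223333

Derivation:
(row=0, col=0): c = -1.1500 + 0.1700i → escape time 7
(row=0, col=1): c = -0.9840 + 0.1700i → escape time 7
(row=0, col=2): c = -0.8180 + 0.1700i → escape time 7
(row=0, col=3): c = -0.6520 + 0.1700i → escape time 7
(row=0, col=4): c = -0.4860 + 0.1700i → escape time 7
(row=0, col=5): c = -0.3200 + 0.1700i → escape time 7
(row=1, col=0): c = -1.1500 + -0.5500i → escape time 4
(row=1, col=1): c = -0.9840 + -0.5500i → escape time 5
(row=1, col=2): c = -0.8180 + -0.5500i → escape time 5
(row=1, col=3): c = -0.6520 + -0.5500i → escape time 7
(row=1, col=4): c = -0.4860 + -0.5500i → escape time 7
(row=1, col=5): c = -0.3200 + -0.5500i → escape time 7
(row=2, col=0): c = -1.1500 + -1.2700i → escape time 2
(row=2, col=1): c = -0.9840 + -1.2700i → escape time 2
(row=2, col=2): c = -0.8180 + -1.2700i → escape time 3
(row=2, col=3): c = -0.6520 + -1.2700i → escape time 3
(row=2, col=4): c = -0.4860 + -1.2700i → escape time 3
(row=2, col=5): c = -0.3200 + -1.2700i → escape time 3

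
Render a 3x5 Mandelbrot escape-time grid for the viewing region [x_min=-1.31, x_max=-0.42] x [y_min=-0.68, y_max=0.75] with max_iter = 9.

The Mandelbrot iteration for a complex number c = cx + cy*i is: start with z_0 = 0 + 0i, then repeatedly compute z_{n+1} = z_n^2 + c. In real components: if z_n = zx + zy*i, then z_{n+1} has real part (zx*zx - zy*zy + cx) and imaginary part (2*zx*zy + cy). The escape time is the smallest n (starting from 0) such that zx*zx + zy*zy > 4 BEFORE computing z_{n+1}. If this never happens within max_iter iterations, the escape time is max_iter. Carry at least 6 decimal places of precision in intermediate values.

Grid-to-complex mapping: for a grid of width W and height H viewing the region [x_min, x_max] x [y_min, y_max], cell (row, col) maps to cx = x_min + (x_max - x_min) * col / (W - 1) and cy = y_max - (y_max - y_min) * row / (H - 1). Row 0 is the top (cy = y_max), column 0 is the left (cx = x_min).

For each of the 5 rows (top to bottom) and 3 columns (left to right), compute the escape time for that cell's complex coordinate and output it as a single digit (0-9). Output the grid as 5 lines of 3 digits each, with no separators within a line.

(row=0, col=0): c = -1.3100 + 0.7500i → escape time 3
(row=0, col=1): c = -0.8650 + 0.7500i → escape time 4
(row=0, col=2): c = -0.4200 + 0.7500i → escape time 7
(row=1, col=0): c = -1.3100 + 0.3925i → escape time 6
(row=1, col=1): c = -0.8650 + 0.3925i → escape time 7
(row=1, col=2): c = -0.4200 + 0.3925i → escape time 9
(row=2, col=0): c = -1.3100 + 0.0350i → escape time 9
(row=2, col=1): c = -0.8650 + 0.0350i → escape time 9
(row=2, col=2): c = -0.4200 + 0.0350i → escape time 9
(row=3, col=0): c = -1.3100 + -0.3225i → escape time 7
(row=3, col=1): c = -0.8650 + -0.3225i → escape time 9
(row=3, col=2): c = -0.4200 + -0.3225i → escape time 9
(row=4, col=0): c = -1.3100 + -0.6800i → escape time 3
(row=4, col=1): c = -0.8650 + -0.6800i → escape time 4
(row=4, col=2): c = -0.4200 + -0.6800i → escape time 9

Answer: 347
679
999
799
349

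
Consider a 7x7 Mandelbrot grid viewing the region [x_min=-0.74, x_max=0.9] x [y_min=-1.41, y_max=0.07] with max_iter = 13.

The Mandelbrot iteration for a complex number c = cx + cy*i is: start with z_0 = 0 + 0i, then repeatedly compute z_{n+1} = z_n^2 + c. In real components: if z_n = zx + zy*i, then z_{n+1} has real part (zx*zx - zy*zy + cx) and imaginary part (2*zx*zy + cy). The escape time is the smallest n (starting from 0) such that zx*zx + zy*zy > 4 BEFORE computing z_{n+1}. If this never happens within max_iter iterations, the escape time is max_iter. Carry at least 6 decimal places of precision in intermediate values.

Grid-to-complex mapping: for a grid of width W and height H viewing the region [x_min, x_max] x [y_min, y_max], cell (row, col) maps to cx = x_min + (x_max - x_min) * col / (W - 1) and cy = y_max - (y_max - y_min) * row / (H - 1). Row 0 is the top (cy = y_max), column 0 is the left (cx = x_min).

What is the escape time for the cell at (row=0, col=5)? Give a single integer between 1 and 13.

Answer: 4

Derivation:
z_0 = 0 + 0i, c = 0.6267 + 0.0700i
Iter 1: z = 0.6267 + 0.0700i, |z|^2 = 0.3976
Iter 2: z = 1.0145 + 0.1577i, |z|^2 = 1.0540
Iter 3: z = 1.6310 + 0.3900i, |z|^2 = 2.8121
Iter 4: z = 3.1345 + 1.3423i, |z|^2 = 11.6270
Escaped at iteration 4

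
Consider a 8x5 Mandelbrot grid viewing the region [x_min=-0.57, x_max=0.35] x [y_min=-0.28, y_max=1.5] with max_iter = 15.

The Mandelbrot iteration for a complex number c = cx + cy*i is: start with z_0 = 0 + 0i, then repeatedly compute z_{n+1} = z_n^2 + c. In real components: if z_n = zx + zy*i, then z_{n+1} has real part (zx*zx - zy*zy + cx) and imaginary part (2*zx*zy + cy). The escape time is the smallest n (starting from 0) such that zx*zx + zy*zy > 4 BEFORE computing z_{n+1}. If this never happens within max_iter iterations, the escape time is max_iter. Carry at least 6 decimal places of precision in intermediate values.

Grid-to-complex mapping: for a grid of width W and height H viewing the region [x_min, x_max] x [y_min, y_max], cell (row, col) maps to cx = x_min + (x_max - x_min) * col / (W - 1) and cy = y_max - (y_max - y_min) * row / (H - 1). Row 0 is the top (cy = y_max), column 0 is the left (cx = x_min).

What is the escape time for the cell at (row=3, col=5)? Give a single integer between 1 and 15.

Answer: 15

Derivation:
z_0 = 0 + 0i, c = 0.0871 + 0.1650i
Iter 1: z = 0.0871 + 0.1650i, |z|^2 = 0.0348
Iter 2: z = 0.0675 + 0.1938i, |z|^2 = 0.0421
Iter 3: z = 0.0542 + 0.1912i, |z|^2 = 0.0395
Iter 4: z = 0.0535 + 0.1857i, |z|^2 = 0.0374
Iter 5: z = 0.0555 + 0.1849i, |z|^2 = 0.0373
Iter 6: z = 0.0560 + 0.1855i, |z|^2 = 0.0376
Iter 7: z = 0.0559 + 0.1858i, |z|^2 = 0.0376
Iter 8: z = 0.0557 + 0.1858i, |z|^2 = 0.0376
Iter 9: z = 0.0557 + 0.1857i, |z|^2 = 0.0376
Iter 10: z = 0.0558 + 0.1857i, |z|^2 = 0.0376
Iter 11: z = 0.0558 + 0.1857i, |z|^2 = 0.0376
Iter 12: z = 0.0558 + 0.1857i, |z|^2 = 0.0376
Iter 13: z = 0.0558 + 0.1857i, |z|^2 = 0.0376
Iter 14: z = 0.0558 + 0.1857i, |z|^2 = 0.0376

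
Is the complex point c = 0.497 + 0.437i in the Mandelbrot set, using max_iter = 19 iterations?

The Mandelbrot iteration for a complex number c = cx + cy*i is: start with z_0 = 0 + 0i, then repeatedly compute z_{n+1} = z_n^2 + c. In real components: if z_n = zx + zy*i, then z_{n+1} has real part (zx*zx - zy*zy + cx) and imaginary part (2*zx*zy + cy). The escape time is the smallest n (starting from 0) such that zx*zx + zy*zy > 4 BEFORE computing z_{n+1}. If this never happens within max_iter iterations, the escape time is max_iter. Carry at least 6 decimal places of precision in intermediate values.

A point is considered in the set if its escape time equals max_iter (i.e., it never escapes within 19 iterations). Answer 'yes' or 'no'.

z_0 = 0 + 0i, c = 0.4970 + 0.4370i
Iter 1: z = 0.4970 + 0.4370i, |z|^2 = 0.4380
Iter 2: z = 0.5530 + 0.8714i, |z|^2 = 1.0652
Iter 3: z = 0.0436 + 1.4008i, |z|^2 = 1.9642
Iter 4: z = -1.4634 + 0.5590i, |z|^2 = 2.4540
Iter 5: z = 2.3260 + -1.1991i, |z|^2 = 6.8481
Escaped at iteration 5

Answer: no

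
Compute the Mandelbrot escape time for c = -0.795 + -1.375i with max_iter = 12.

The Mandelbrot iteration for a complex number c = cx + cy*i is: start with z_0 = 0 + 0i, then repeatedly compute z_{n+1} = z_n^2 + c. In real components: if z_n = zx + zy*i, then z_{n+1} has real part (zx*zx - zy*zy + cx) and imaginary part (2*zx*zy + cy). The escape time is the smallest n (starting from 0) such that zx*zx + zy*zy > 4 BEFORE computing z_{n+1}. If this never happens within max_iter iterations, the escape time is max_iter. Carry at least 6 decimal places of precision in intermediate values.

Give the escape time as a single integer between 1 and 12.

Answer: 2

Derivation:
z_0 = 0 + 0i, c = -0.7950 + -1.3750i
Iter 1: z = -0.7950 + -1.3750i, |z|^2 = 2.5227
Iter 2: z = -2.0536 + 0.8113i, |z|^2 = 4.8754
Escaped at iteration 2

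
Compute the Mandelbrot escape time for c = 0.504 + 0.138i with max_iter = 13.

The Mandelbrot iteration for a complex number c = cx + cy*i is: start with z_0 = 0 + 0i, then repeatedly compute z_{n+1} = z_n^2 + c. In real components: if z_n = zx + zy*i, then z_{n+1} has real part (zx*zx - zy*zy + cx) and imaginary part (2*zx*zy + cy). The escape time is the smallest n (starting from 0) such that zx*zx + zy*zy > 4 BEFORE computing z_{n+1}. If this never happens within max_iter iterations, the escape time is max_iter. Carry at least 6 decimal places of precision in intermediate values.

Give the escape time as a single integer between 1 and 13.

Answer: 5

Derivation:
z_0 = 0 + 0i, c = 0.5040 + 0.1380i
Iter 1: z = 0.5040 + 0.1380i, |z|^2 = 0.2731
Iter 2: z = 0.7390 + 0.2771i, |z|^2 = 0.6229
Iter 3: z = 0.9733 + 0.5475i, |z|^2 = 1.2471
Iter 4: z = 1.1515 + 1.2038i, |z|^2 = 2.7752
Iter 5: z = 0.3807 + 2.9104i, |z|^2 = 8.6156
Escaped at iteration 5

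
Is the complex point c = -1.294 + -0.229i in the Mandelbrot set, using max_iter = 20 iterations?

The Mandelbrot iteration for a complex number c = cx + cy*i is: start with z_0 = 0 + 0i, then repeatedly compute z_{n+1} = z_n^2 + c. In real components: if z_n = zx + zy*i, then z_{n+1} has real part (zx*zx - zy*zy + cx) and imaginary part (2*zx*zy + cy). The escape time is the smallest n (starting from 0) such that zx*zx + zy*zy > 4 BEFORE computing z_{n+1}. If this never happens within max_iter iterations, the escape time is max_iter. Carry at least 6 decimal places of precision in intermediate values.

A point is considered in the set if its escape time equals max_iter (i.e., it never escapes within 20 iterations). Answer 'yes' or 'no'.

z_0 = 0 + 0i, c = -1.2940 + -0.2290i
Iter 1: z = -1.2940 + -0.2290i, |z|^2 = 1.7269
Iter 2: z = 0.3280 + 0.3637i, |z|^2 = 0.2398
Iter 3: z = -1.3187 + 0.0096i, |z|^2 = 1.7390
Iter 4: z = 0.4448 + -0.2542i, |z|^2 = 0.2624
Iter 5: z = -1.1608 + -0.4551i, |z|^2 = 1.5546
Iter 6: z = -0.1537 + 0.8276i, |z|^2 = 0.7085
Iter 7: z = -1.9553 + -0.4834i, |z|^2 = 4.0568
Escaped at iteration 7

Answer: no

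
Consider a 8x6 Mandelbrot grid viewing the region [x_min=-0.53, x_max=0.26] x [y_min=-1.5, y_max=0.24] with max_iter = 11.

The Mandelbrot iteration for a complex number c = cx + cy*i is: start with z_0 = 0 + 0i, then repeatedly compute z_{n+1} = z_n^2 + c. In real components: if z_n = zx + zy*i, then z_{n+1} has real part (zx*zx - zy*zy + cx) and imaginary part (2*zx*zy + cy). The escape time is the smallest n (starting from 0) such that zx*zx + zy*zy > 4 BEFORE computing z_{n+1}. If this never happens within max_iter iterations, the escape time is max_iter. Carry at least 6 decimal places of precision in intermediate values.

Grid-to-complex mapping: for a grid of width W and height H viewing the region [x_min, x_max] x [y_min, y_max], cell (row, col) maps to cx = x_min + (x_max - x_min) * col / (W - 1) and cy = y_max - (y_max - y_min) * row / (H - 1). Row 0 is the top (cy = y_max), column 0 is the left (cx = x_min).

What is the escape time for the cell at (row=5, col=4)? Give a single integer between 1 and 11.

z_0 = 0 + 0i, c = -0.0786 + -1.5000i
Iter 1: z = -0.0786 + -1.5000i, |z|^2 = 2.2562
Iter 2: z = -2.3224 + -1.2643i, |z|^2 = 6.9920
Escaped at iteration 2

Answer: 2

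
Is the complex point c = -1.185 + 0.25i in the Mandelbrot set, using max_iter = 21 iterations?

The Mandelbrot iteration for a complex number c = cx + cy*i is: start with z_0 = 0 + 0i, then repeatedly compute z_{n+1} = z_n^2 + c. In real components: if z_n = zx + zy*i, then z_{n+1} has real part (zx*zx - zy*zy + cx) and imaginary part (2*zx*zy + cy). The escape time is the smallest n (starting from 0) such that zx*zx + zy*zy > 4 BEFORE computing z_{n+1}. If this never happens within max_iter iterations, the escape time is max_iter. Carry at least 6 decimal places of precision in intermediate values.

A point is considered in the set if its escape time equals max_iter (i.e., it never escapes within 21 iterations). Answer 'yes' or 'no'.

Answer: yes

Derivation:
z_0 = 0 + 0i, c = -1.1850 + 0.2500i
Iter 1: z = -1.1850 + 0.2500i, |z|^2 = 1.4667
Iter 2: z = 0.1567 + -0.3425i, |z|^2 = 0.1419
Iter 3: z = -1.2777 + 0.1426i, |z|^2 = 1.6530
Iter 4: z = 0.4273 + -0.1145i, |z|^2 = 0.1957
Iter 5: z = -1.0155 + 0.1521i, |z|^2 = 1.0545
Iter 6: z = -0.1768 + -0.0590i, |z|^2 = 0.0347
Iter 7: z = -1.1572 + 0.2709i, |z|^2 = 1.4125
Iter 8: z = 0.0808 + -0.3769i, |z|^2 = 0.1486
Iter 9: z = -1.3205 + 0.1891i, |z|^2 = 1.7795
Iter 10: z = 0.5230 + -0.2494i, |z|^2 = 0.3358
Iter 11: z = -0.9737 + -0.0109i, |z|^2 = 0.9481
Iter 12: z = -0.2371 + 0.2712i, |z|^2 = 0.1298
Iter 13: z = -1.2024 + 0.1214i, |z|^2 = 1.4604
Iter 14: z = 0.2459 + -0.0419i, |z|^2 = 0.0622
Iter 15: z = -1.1263 + 0.2294i, |z|^2 = 1.3211
Iter 16: z = 0.0309 + -0.2667i, |z|^2 = 0.0721
Iter 17: z = -1.2552 + 0.2335i, |z|^2 = 1.6300
Iter 18: z = 0.3360 + -0.3363i, |z|^2 = 0.2260
Iter 19: z = -1.1852 + 0.0240i, |z|^2 = 1.4053
Iter 20: z = 0.2191 + 0.1930i, |z|^2 = 0.0853
Did not escape in 21 iterations → in set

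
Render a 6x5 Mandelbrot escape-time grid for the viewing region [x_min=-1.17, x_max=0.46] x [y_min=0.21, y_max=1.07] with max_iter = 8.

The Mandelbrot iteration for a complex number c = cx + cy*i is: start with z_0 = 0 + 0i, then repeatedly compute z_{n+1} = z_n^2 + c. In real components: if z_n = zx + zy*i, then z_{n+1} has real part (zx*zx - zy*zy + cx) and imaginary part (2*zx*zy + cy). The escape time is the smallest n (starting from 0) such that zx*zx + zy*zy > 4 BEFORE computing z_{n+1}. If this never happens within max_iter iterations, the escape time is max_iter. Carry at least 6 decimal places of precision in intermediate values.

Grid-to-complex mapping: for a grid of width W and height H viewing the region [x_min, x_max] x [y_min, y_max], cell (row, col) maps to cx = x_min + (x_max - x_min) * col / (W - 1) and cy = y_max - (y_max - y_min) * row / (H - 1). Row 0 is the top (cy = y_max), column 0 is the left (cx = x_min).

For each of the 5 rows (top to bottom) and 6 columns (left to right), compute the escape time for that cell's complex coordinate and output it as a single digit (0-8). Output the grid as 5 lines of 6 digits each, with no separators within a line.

(row=0, col=0): c = -1.1700 + 1.0700i → escape time 3
(row=0, col=1): c = -0.8440 + 1.0700i → escape time 3
(row=0, col=2): c = -0.5180 + 1.0700i → escape time 4
(row=0, col=3): c = -0.1920 + 1.0700i → escape time 8
(row=0, col=4): c = 0.1340 + 1.0700i → escape time 4
(row=0, col=5): c = 0.4600 + 1.0700i → escape time 2
(row=1, col=0): c = -1.1700 + 0.8550i → escape time 3
(row=1, col=1): c = -0.8440 + 0.8550i → escape time 4
(row=1, col=2): c = -0.5180 + 0.8550i → escape time 4
(row=1, col=3): c = -0.1920 + 0.8550i → escape time 8
(row=1, col=4): c = 0.1340 + 0.8550i → escape time 5
(row=1, col=5): c = 0.4600 + 0.8550i → escape time 3
(row=2, col=0): c = -1.1700 + 0.6400i → escape time 3
(row=2, col=1): c = -0.8440 + 0.6400i → escape time 5
(row=2, col=2): c = -0.5180 + 0.6400i → escape time 8
(row=2, col=3): c = -0.1920 + 0.6400i → escape time 8
(row=2, col=4): c = 0.1340 + 0.6400i → escape time 8
(row=2, col=5): c = 0.4600 + 0.6400i → escape time 5
(row=3, col=0): c = -1.1700 + 0.4250i → escape time 6
(row=3, col=1): c = -0.8440 + 0.4250i → escape time 7
(row=3, col=2): c = -0.5180 + 0.4250i → escape time 8
(row=3, col=3): c = -0.1920 + 0.4250i → escape time 8
(row=3, col=4): c = 0.1340 + 0.4250i → escape time 8
(row=3, col=5): c = 0.4600 + 0.4250i → escape time 6
(row=4, col=0): c = -1.1700 + 0.2100i → escape time 8
(row=4, col=1): c = -0.8440 + 0.2100i → escape time 8
(row=4, col=2): c = -0.5180 + 0.2100i → escape time 8
(row=4, col=3): c = -0.1920 + 0.2100i → escape time 8
(row=4, col=4): c = 0.1340 + 0.2100i → escape time 8
(row=4, col=5): c = 0.4600 + 0.2100i → escape time 7

Answer: 334842
344853
358885
678886
888887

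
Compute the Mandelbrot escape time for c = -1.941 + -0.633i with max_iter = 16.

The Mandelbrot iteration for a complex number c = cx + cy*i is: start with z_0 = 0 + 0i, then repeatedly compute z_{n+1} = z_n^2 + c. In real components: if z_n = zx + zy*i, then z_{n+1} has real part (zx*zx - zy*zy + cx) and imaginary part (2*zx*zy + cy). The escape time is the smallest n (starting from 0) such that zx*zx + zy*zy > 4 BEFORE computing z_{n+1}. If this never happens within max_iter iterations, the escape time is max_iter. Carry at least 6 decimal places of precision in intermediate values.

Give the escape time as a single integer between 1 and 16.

z_0 = 0 + 0i, c = -1.9410 + -0.6330i
Iter 1: z = -1.9410 + -0.6330i, |z|^2 = 4.1682
Escaped at iteration 1

Answer: 1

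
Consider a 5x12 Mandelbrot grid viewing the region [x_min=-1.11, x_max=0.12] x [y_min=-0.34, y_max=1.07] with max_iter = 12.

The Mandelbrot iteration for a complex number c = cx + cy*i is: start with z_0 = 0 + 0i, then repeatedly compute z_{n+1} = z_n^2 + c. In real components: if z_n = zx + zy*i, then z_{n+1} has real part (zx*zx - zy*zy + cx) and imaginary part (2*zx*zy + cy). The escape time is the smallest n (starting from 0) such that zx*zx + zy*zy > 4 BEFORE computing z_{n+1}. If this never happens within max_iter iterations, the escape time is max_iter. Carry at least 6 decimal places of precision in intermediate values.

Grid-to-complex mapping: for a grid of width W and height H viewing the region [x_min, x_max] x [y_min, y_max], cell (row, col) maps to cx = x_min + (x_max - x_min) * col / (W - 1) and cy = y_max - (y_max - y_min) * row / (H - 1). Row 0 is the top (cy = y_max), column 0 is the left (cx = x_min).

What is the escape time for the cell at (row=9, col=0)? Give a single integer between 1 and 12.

z_0 = 0 + 0i, c = -1.1100 + -0.0836i
Iter 1: z = -1.1100 + -0.0836i, |z|^2 = 1.2391
Iter 2: z = 0.1151 + 0.1020i, |z|^2 = 0.0237
Iter 3: z = -1.1072 + -0.0601i, |z|^2 = 1.2294
Iter 4: z = 0.1122 + 0.0495i, |z|^2 = 0.0150
Iter 5: z = -1.0999 + -0.0725i, |z|^2 = 1.2150
Iter 6: z = 0.0945 + 0.0759i, |z|^2 = 0.0147
Iter 7: z = -1.1068 + -0.0693i, |z|^2 = 1.2299
Iter 8: z = 0.1103 + 0.0698i, |z|^2 = 0.0170
Iter 9: z = -1.1027 + -0.0682i, |z|^2 = 1.2206
Iter 10: z = 0.1013 + 0.0669i, |z|^2 = 0.0147
Iter 11: z = -1.1042 + -0.0701i, |z|^2 = 1.2242

Answer: 12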